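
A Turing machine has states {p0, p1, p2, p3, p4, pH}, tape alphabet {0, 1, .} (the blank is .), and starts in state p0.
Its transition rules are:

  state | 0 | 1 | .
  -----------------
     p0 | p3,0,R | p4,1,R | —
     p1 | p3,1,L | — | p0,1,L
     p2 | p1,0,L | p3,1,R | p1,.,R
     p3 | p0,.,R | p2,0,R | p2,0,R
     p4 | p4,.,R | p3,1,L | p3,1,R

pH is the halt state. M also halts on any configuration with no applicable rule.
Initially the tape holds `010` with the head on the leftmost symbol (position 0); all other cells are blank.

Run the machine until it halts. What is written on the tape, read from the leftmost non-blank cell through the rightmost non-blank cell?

state=p0 head=0 tape=[0]10....   (p0,0)→(p3,0,R)
state=p3 head=1 tape=0[1]0....   (p3,1)→(p2,0,R)
state=p2 head=2 tape=00[0]....   (p2,0)→(p1,0,L)
state=p1 head=1 tape=0[0]0....   (p1,0)→(p3,1,L)
state=p3 head=0 tape=[0]10....   (p3,0)→(p0,.,R)
state=p0 head=1 tape=.[1]0....   (p0,1)→(p4,1,R)
state=p4 head=2 tape=.1[0]....   (p4,0)→(p4,.,R)
state=p4 head=3 tape=.1.[.]...   (p4,.)→(p3,1,R)
state=p3 head=4 tape=.1.1[.]..   (p3,.)→(p2,0,R)
state=p2 head=5 tape=.1.10[.].   (p2,.)→(p1,.,R)
state=p1 head=6 tape=.1.10.[.]   (p1,.)→(p0,1,L)
state=p0 head=5 tape=.1.10[.]1
The non-blank tape span at halt is 1.10.1.

1.10.1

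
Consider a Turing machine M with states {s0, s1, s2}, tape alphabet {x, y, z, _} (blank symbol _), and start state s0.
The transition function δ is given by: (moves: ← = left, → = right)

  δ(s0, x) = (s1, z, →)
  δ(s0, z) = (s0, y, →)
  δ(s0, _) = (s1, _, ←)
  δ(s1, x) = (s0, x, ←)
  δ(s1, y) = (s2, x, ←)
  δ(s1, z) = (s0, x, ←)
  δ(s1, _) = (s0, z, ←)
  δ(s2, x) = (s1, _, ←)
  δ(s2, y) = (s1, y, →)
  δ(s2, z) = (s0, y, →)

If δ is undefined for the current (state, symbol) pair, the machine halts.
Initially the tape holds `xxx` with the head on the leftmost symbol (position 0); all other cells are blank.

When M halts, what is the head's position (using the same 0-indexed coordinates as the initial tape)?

2

s0 | [x]xx__   read x → write z, move →, go to s1
s1 | z[x]x__   read x → write x, move ←, go to s0
s0 | [z]xx__   read z → write y, move →, go to s0
s0 | y[x]x__   read x → write z, move →, go to s1
s1 | yz[x]__   read x → write x, move ←, go to s0
s0 | y[z]x__   read z → write y, move →, go to s0
s0 | yy[x]__   read x → write z, move →, go to s1
s1 | yyz[_]_   read _ → write z, move ←, go to s0
s0 | yy[z]z_   read z → write y, move →, go to s0
s0 | yyy[z]_   read z → write y, move →, go to s0
s0 | yyyy[_]   read _ → write _, move ←, go to s1
s1 | yyy[y]_   read y → write x, move ←, go to s2
s2 | yy[y]x_   read y → write y, move →, go to s1
s1 | yyy[x]_   read x → write x, move ←, go to s0
s0 | yy[y]x_
At halt the head is at cell 2.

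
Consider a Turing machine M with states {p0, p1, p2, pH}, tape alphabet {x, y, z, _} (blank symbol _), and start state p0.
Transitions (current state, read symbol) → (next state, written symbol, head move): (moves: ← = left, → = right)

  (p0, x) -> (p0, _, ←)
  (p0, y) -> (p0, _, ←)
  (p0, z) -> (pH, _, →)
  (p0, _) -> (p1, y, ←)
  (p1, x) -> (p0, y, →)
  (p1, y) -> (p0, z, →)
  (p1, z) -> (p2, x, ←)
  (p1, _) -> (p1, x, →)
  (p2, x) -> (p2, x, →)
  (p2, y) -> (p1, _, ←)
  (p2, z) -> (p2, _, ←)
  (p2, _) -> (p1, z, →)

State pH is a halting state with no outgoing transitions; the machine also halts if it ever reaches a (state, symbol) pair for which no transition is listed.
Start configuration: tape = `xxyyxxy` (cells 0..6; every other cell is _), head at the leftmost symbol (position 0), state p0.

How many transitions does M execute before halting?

14

state=p0 head=0 tape=__[x]xyyxxy   (p0,x)→(p0,_,←)
state=p0 head=-1 tape=_[_]_xyyxxy   (p0,_)→(p1,y,←)
state=p1 head=-2 tape=[_]y_xyyxxy   (p1,_)→(p1,x,→)
state=p1 head=-1 tape=x[y]_xyyxxy   (p1,y)→(p0,z,→)
state=p0 head=0 tape=xz[_]xyyxxy   (p0,_)→(p1,y,←)
state=p1 head=-1 tape=x[z]yxyyxxy   (p1,z)→(p2,x,←)
state=p2 head=-2 tape=[x]xyxyyxxy   (p2,x)→(p2,x,→)
state=p2 head=-1 tape=x[x]yxyyxxy   (p2,x)→(p2,x,→)
state=p2 head=0 tape=xx[y]xyyxxy   (p2,y)→(p1,_,←)
state=p1 head=-1 tape=x[x]_xyyxxy   (p1,x)→(p0,y,→)
state=p0 head=0 tape=xy[_]xyyxxy   (p0,_)→(p1,y,←)
state=p1 head=-1 tape=x[y]yxyyxxy   (p1,y)→(p0,z,→)
state=p0 head=0 tape=xz[y]xyyxxy   (p0,y)→(p0,_,←)
state=p0 head=-1 tape=x[z]_xyyxxy   (p0,z)→(pH,_,→)
state=pH head=0 tape=x_[_]xyyxxy
M halts after 14 transitions.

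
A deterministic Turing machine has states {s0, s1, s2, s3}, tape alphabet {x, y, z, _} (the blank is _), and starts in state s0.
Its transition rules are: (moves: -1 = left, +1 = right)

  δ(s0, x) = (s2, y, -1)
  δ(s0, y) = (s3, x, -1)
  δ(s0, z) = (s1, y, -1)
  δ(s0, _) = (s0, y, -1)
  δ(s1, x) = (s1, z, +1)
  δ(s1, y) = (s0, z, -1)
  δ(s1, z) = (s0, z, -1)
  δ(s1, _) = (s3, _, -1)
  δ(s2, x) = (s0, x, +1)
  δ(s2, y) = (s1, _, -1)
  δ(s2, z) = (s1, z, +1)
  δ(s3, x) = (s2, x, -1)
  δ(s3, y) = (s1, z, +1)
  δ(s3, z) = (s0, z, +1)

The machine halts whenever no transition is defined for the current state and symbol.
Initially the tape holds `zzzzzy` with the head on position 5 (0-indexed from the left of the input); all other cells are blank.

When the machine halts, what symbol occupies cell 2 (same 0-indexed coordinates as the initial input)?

y

state=s0 head=5 tape=__zzzzz[y]   (s0,y)→(s3,x,-1)
state=s3 head=4 tape=__zzzz[z]x   (s3,z)→(s0,z,+1)
state=s0 head=5 tape=__zzzzz[x]   (s0,x)→(s2,y,-1)
state=s2 head=4 tape=__zzzz[z]y   (s2,z)→(s1,z,+1)
state=s1 head=5 tape=__zzzzz[y]   (s1,y)→(s0,z,-1)
state=s0 head=4 tape=__zzzz[z]z   (s0,z)→(s1,y,-1)
state=s1 head=3 tape=__zzz[z]yz   (s1,z)→(s0,z,-1)
state=s0 head=2 tape=__zz[z]zyz   (s0,z)→(s1,y,-1)
state=s1 head=1 tape=__z[z]yzyz   (s1,z)→(s0,z,-1)
state=s0 head=0 tape=__[z]zyzyz   (s0,z)→(s1,y,-1)
state=s1 head=-1 tape=_[_]yzyzyz   (s1,_)→(s3,_,-1)
state=s3 head=-2 tape=[_]_yzyzyz
Cell 2 holds y when M halts.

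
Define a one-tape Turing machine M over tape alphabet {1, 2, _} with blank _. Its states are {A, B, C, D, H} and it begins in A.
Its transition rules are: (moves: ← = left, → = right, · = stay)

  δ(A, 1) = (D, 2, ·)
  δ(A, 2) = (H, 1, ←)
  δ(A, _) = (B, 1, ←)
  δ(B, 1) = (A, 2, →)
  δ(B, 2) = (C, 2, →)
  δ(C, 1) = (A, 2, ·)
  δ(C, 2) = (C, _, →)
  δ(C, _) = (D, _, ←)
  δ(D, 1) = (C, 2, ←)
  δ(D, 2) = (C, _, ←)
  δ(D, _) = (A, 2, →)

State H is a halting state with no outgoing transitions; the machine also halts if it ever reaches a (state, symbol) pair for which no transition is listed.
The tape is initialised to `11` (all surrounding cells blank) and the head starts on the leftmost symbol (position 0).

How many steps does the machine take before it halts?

state=A head=0 tape=__[1]1   (A,1)→(D,2,·)
state=D head=0 tape=__[2]1   (D,2)→(C,_,←)
state=C head=-1 tape=_[_]_1   (C,_)→(D,_,←)
state=D head=-2 tape=[_]__1   (D,_)→(A,2,→)
state=A head=-1 tape=2[_]_1   (A,_)→(B,1,←)
state=B head=-2 tape=[2]1_1   (B,2)→(C,2,→)
state=C head=-1 tape=2[1]_1   (C,1)→(A,2,·)
state=A head=-1 tape=2[2]_1   (A,2)→(H,1,←)
state=H head=-2 tape=[2]1_1
M halts after 8 transitions.

8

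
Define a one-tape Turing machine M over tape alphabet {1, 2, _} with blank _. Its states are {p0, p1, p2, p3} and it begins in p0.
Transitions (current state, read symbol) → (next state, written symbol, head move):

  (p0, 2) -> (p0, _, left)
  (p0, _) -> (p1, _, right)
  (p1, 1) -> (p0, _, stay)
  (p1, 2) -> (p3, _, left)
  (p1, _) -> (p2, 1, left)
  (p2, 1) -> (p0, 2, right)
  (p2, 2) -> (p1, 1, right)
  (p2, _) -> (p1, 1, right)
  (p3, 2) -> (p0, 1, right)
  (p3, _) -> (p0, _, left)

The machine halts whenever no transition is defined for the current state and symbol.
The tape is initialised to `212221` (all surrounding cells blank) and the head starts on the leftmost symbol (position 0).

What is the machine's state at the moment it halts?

state=p0 head=0 tape=_[2]12221   (p0,2)→(p0,_,left)
state=p0 head=-1 tape=[_]_12221   (p0,_)→(p1,_,right)
state=p1 head=0 tape=_[_]12221   (p1,_)→(p2,1,left)
state=p2 head=-1 tape=[_]112221   (p2,_)→(p1,1,right)
state=p1 head=0 tape=1[1]12221   (p1,1)→(p0,_,stay)
state=p0 head=0 tape=1[_]12221   (p0,_)→(p1,_,right)
state=p1 head=1 tape=1_[1]2221   (p1,1)→(p0,_,stay)
state=p0 head=1 tape=1_[_]2221   (p0,_)→(p1,_,right)
state=p1 head=2 tape=1__[2]221   (p1,2)→(p3,_,left)
state=p3 head=1 tape=1_[_]_221   (p3,_)→(p0,_,left)
state=p0 head=0 tape=1[_]__221   (p0,_)→(p1,_,right)
state=p1 head=1 tape=1_[_]_221   (p1,_)→(p2,1,left)
state=p2 head=0 tape=1[_]1_221   (p2,_)→(p1,1,right)
state=p1 head=1 tape=11[1]_221   (p1,1)→(p0,_,stay)
state=p0 head=1 tape=11[_]_221   (p0,_)→(p1,_,right)
state=p1 head=2 tape=11_[_]221   (p1,_)→(p2,1,left)
state=p2 head=1 tape=11[_]1221   (p2,_)→(p1,1,right)
state=p1 head=2 tape=111[1]221   (p1,1)→(p0,_,stay)
state=p0 head=2 tape=111[_]221   (p0,_)→(p1,_,right)
state=p1 head=3 tape=111_[2]21   (p1,2)→(p3,_,left)
state=p3 head=2 tape=111[_]_21   (p3,_)→(p0,_,left)
state=p0 head=1 tape=11[1]__21
No transition is defined for (p0, 1); M halts in state p0.

p0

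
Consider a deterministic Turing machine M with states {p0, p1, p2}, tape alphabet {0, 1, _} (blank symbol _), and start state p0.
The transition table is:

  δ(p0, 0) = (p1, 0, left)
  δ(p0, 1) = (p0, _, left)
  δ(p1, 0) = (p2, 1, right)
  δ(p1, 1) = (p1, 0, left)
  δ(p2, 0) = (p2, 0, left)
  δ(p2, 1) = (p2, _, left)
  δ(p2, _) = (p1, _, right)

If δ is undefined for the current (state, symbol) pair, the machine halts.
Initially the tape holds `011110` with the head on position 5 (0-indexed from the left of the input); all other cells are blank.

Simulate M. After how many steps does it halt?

9

state=p0 head=5 tape=_01111[0]   (p0,0)→(p1,0,left)
state=p1 head=4 tape=_0111[1]0   (p1,1)→(p1,0,left)
state=p1 head=3 tape=_011[1]00   (p1,1)→(p1,0,left)
state=p1 head=2 tape=_01[1]000   (p1,1)→(p1,0,left)
state=p1 head=1 tape=_0[1]0000   (p1,1)→(p1,0,left)
state=p1 head=0 tape=_[0]00000   (p1,0)→(p2,1,right)
state=p2 head=1 tape=_1[0]0000   (p2,0)→(p2,0,left)
state=p2 head=0 tape=_[1]00000   (p2,1)→(p2,_,left)
state=p2 head=-1 tape=[_]_00000   (p2,_)→(p1,_,right)
state=p1 head=0 tape=_[_]00000
M halts after 9 transitions.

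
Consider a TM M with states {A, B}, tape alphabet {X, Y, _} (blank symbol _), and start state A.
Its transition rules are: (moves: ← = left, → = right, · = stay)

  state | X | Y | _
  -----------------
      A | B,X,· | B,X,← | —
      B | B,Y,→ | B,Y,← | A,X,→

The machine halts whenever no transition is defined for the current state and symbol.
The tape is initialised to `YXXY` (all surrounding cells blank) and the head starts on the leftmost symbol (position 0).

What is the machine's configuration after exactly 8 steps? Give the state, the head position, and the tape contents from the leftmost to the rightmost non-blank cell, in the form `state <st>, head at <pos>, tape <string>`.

state B, head at 1, tape XYYYY

A | _[Y]XXY   read Y → write X, move ←, go to B
B | [_]XXXY   read _ → write X, move →, go to A
A | X[X]XXY   read X → write X, move ·, go to B
B | X[X]XXY   read X → write Y, move →, go to B
B | XY[X]XY   read X → write Y, move →, go to B
B | XYY[X]Y   read X → write Y, move →, go to B
B | XYYY[Y]   read Y → write Y, move ←, go to B
B | XYY[Y]Y   read Y → write Y, move ←, go to B
B | XY[Y]YY
After 8 steps: state B, head at 1, tape XYYYY.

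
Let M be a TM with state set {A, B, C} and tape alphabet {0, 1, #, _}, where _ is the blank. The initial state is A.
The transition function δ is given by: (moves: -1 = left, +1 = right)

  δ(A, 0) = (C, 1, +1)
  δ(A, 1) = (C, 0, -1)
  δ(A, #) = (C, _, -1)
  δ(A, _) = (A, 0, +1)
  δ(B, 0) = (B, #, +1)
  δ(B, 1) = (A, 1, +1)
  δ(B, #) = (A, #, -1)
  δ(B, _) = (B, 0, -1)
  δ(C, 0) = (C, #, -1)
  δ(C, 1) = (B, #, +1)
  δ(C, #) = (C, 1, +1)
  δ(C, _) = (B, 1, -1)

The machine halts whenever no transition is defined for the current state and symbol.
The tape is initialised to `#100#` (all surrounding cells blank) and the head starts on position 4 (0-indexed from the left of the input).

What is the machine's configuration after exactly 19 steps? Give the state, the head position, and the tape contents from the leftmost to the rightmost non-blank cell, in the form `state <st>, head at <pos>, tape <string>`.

state=A head=4 tape=#100[#]   (A,#)→(C,_,-1)
state=C head=3 tape=#10[0]_   (C,0)→(C,#,-1)
state=C head=2 tape=#1[0]#_   (C,0)→(C,#,-1)
state=C head=1 tape=#[1]##_   (C,1)→(B,#,+1)
state=B head=2 tape=##[#]#_   (B,#)→(A,#,-1)
state=A head=1 tape=#[#]##_   (A,#)→(C,_,-1)
state=C head=0 tape=[#]_##_   (C,#)→(C,1,+1)
state=C head=1 tape=1[_]##_   (C,_)→(B,1,-1)
state=B head=0 tape=[1]1##_   (B,1)→(A,1,+1)
state=A head=1 tape=1[1]##_   (A,1)→(C,0,-1)
state=C head=0 tape=[1]0##_   (C,1)→(B,#,+1)
state=B head=1 tape=#[0]##_   (B,0)→(B,#,+1)
state=B head=2 tape=##[#]#_   (B,#)→(A,#,-1)
state=A head=1 tape=#[#]##_   (A,#)→(C,_,-1)
state=C head=0 tape=[#]_##_   (C,#)→(C,1,+1)
state=C head=1 tape=1[_]##_   (C,_)→(B,1,-1)
state=B head=0 tape=[1]1##_   (B,1)→(A,1,+1)
state=A head=1 tape=1[1]##_   (A,1)→(C,0,-1)
state=C head=0 tape=[1]0##_   (C,1)→(B,#,+1)
state=B head=1 tape=#[0]##_
After 19 steps: state B, head at 1, tape #0##.

state B, head at 1, tape #0##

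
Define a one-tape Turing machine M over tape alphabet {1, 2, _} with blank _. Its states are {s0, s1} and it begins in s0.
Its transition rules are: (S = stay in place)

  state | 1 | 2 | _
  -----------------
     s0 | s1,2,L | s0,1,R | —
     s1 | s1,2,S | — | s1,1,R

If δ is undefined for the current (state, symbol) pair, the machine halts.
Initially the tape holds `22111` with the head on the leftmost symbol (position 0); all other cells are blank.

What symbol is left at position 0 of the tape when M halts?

1

state=s0 head=0 tape=[2]2111   (s0,2)→(s0,1,R)
state=s0 head=1 tape=1[2]111   (s0,2)→(s0,1,R)
state=s0 head=2 tape=11[1]11   (s0,1)→(s1,2,L)
state=s1 head=1 tape=1[1]211   (s1,1)→(s1,2,S)
state=s1 head=1 tape=1[2]211
Cell 0 holds 1 when M halts.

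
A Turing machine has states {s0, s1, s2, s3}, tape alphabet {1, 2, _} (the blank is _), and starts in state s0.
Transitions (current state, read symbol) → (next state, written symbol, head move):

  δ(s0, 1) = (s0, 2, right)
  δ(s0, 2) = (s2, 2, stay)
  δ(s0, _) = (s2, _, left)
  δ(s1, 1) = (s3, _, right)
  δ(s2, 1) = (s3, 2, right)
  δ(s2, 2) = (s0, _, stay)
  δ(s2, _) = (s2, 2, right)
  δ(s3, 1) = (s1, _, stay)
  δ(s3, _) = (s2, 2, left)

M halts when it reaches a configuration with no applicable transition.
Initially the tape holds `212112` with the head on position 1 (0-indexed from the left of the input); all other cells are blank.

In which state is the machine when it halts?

state=s0 head=1 tape=_2[1]2112   (s0,1)→(s0,2,right)
state=s0 head=2 tape=_22[2]112   (s0,2)→(s2,2,stay)
state=s2 head=2 tape=_22[2]112   (s2,2)→(s0,_,stay)
state=s0 head=2 tape=_22[_]112   (s0,_)→(s2,_,left)
state=s2 head=1 tape=_2[2]_112   (s2,2)→(s0,_,stay)
state=s0 head=1 tape=_2[_]_112   (s0,_)→(s2,_,left)
state=s2 head=0 tape=_[2]__112   (s2,2)→(s0,_,stay)
state=s0 head=0 tape=_[_]__112   (s0,_)→(s2,_,left)
state=s2 head=-1 tape=[_]___112   (s2,_)→(s2,2,right)
state=s2 head=0 tape=2[_]__112   (s2,_)→(s2,2,right)
state=s2 head=1 tape=22[_]_112   (s2,_)→(s2,2,right)
state=s2 head=2 tape=222[_]112   (s2,_)→(s2,2,right)
state=s2 head=3 tape=2222[1]12   (s2,1)→(s3,2,right)
state=s3 head=4 tape=22222[1]2   (s3,1)→(s1,_,stay)
state=s1 head=4 tape=22222[_]2
No transition is defined for (s1, _); M halts in state s1.

s1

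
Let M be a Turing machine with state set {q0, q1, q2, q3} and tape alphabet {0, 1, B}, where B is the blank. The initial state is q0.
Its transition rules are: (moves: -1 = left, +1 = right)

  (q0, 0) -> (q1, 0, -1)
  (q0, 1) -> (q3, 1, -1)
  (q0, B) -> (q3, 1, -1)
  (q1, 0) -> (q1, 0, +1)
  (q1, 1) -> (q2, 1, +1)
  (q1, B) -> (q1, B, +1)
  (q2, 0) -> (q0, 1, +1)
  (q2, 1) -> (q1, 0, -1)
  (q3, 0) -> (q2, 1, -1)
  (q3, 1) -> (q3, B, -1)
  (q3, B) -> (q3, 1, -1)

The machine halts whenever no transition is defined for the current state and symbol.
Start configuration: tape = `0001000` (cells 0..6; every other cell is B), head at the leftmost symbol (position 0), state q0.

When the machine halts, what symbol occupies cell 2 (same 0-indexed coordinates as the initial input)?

1

state=q0 head=0 tape=B[0]001000B   (q0,0)→(q1,0,-1)
state=q1 head=-1 tape=[B]0001000B   (q1,B)→(q1,B,+1)
state=q1 head=0 tape=B[0]001000B   (q1,0)→(q1,0,+1)
state=q1 head=1 tape=B0[0]01000B   (q1,0)→(q1,0,+1)
state=q1 head=2 tape=B00[0]1000B   (q1,0)→(q1,0,+1)
state=q1 head=3 tape=B000[1]000B   (q1,1)→(q2,1,+1)
state=q2 head=4 tape=B0001[0]00B   (q2,0)→(q0,1,+1)
state=q0 head=5 tape=B00011[0]0B   (q0,0)→(q1,0,-1)
state=q1 head=4 tape=B0001[1]00B   (q1,1)→(q2,1,+1)
state=q2 head=5 tape=B00011[0]0B   (q2,0)→(q0,1,+1)
state=q0 head=6 tape=B000111[0]B   (q0,0)→(q1,0,-1)
state=q1 head=5 tape=B00011[1]0B   (q1,1)→(q2,1,+1)
state=q2 head=6 tape=B000111[0]B   (q2,0)→(q0,1,+1)
state=q0 head=7 tape=B0001111[B]   (q0,B)→(q3,1,-1)
state=q3 head=6 tape=B000111[1]1   (q3,1)→(q3,B,-1)
state=q3 head=5 tape=B00011[1]B1   (q3,1)→(q3,B,-1)
state=q3 head=4 tape=B0001[1]BB1   (q3,1)→(q3,B,-1)
state=q3 head=3 tape=B000[1]BBB1   (q3,1)→(q3,B,-1)
state=q3 head=2 tape=B00[0]BBBB1   (q3,0)→(q2,1,-1)
state=q2 head=1 tape=B0[0]1BBBB1   (q2,0)→(q0,1,+1)
state=q0 head=2 tape=B01[1]BBBB1   (q0,1)→(q3,1,-1)
state=q3 head=1 tape=B0[1]1BBBB1   (q3,1)→(q3,B,-1)
state=q3 head=0 tape=B[0]B1BBBB1   (q3,0)→(q2,1,-1)
state=q2 head=-1 tape=[B]1B1BBBB1
Cell 2 holds 1 when M halts.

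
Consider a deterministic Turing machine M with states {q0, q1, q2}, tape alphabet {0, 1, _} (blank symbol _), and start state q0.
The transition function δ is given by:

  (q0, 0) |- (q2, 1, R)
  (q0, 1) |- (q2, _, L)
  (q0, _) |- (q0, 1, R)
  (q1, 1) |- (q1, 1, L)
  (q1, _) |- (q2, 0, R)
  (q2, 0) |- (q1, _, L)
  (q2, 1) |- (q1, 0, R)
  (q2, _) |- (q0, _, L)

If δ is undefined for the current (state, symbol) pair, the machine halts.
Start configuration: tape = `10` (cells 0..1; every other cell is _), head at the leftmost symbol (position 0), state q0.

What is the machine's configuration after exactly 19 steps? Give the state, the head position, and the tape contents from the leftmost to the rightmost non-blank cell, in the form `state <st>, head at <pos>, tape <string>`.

q0 | ___[1]0_   read 1 → write _, move L, go to q2
q2 | __[_]_0_   read _ → write _, move L, go to q0
q0 | _[_]__0_   read _ → write 1, move R, go to q0
q0 | _1[_]_0_   read _ → write 1, move R, go to q0
q0 | _11[_]0_   read _ → write 1, move R, go to q0
q0 | _111[0]_   read 0 → write 1, move R, go to q2
q2 | _1111[_]   read _ → write _, move L, go to q0
q0 | _111[1]_   read 1 → write _, move L, go to q2
q2 | _11[1]__   read 1 → write 0, move R, go to q1
q1 | _110[_]_   read _ → write 0, move R, go to q2
q2 | _1100[_]   read _ → write _, move L, go to q0
q0 | _110[0]_   read 0 → write 1, move R, go to q2
q2 | _1101[_]   read _ → write _, move L, go to q0
q0 | _110[1]_   read 1 → write _, move L, go to q2
q2 | _11[0]__   read 0 → write _, move L, go to q1
q1 | _1[1]___   read 1 → write 1, move L, go to q1
q1 | _[1]1___   read 1 → write 1, move L, go to q1
q1 | [_]11___   read _ → write 0, move R, go to q2
q2 | 0[1]1___   read 1 → write 0, move R, go to q1
q1 | 00[1]___
After 19 steps: state q1, head at -1, tape 001.

state q1, head at -1, tape 001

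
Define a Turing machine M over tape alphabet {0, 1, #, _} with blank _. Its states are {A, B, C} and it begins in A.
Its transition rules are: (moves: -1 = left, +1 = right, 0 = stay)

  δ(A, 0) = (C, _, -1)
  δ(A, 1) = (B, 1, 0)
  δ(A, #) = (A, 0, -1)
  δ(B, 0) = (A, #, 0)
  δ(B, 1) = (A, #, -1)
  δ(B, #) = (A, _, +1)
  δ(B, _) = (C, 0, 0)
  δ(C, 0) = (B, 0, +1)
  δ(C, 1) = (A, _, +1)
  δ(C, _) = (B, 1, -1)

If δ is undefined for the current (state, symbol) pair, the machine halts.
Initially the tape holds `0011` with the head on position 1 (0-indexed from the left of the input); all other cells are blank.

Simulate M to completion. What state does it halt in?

state=A head=1 tape=0[0]11   (A,0)→(C,_,-1)
state=C head=0 tape=[0]_11   (C,0)→(B,0,+1)
state=B head=1 tape=0[_]11   (B,_)→(C,0,0)
state=C head=1 tape=0[0]11   (C,0)→(B,0,+1)
state=B head=2 tape=00[1]1   (B,1)→(A,#,-1)
state=A head=1 tape=0[0]#1   (A,0)→(C,_,-1)
state=C head=0 tape=[0]_#1   (C,0)→(B,0,+1)
state=B head=1 tape=0[_]#1   (B,_)→(C,0,0)
state=C head=1 tape=0[0]#1   (C,0)→(B,0,+1)
state=B head=2 tape=00[#]1   (B,#)→(A,_,+1)
state=A head=3 tape=00_[1]   (A,1)→(B,1,0)
state=B head=3 tape=00_[1]   (B,1)→(A,#,-1)
state=A head=2 tape=00[_]#
No transition is defined for (A, _); M halts in state A.

A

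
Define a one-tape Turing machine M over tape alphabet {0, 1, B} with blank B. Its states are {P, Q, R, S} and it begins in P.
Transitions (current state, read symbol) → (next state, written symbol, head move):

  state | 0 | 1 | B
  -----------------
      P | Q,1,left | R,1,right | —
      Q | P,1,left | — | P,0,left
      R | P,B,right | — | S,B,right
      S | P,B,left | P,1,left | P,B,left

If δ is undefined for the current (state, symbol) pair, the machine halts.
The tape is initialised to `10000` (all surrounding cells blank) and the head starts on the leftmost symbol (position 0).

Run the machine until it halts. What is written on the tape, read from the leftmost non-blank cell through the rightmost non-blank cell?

1B1B1

state=P head=0 tape=[1]0000BB   (P,1)→(R,1,right)
state=R head=1 tape=1[0]000BB   (R,0)→(P,B,right)
state=P head=2 tape=1B[0]00BB   (P,0)→(Q,1,left)
state=Q head=1 tape=1[B]100BB   (Q,B)→(P,0,left)
state=P head=0 tape=[1]0100BB   (P,1)→(R,1,right)
state=R head=1 tape=1[0]100BB   (R,0)→(P,B,right)
state=P head=2 tape=1B[1]00BB   (P,1)→(R,1,right)
state=R head=3 tape=1B1[0]0BB   (R,0)→(P,B,right)
state=P head=4 tape=1B1B[0]BB   (P,0)→(Q,1,left)
state=Q head=3 tape=1B1[B]1BB   (Q,B)→(P,0,left)
state=P head=2 tape=1B[1]01BB   (P,1)→(R,1,right)
state=R head=3 tape=1B1[0]1BB   (R,0)→(P,B,right)
state=P head=4 tape=1B1B[1]BB   (P,1)→(R,1,right)
state=R head=5 tape=1B1B1[B]B   (R,B)→(S,B,right)
state=S head=6 tape=1B1B1B[B]   (S,B)→(P,B,left)
state=P head=5 tape=1B1B1[B]B
The non-blank tape span at halt is 1B1B1.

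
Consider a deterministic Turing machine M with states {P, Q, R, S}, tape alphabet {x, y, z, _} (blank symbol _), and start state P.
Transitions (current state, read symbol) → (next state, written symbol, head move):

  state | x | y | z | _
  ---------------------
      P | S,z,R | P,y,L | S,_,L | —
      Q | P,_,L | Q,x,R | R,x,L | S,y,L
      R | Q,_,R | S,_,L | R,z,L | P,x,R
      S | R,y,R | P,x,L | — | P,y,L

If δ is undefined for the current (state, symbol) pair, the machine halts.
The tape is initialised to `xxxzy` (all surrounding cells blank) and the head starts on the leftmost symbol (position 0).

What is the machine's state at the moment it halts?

P | __[x]xxzy_   read x → write z, move R, go to S
S | __z[x]xzy_   read x → write y, move R, go to R
R | __zy[x]zy_   read x → write _, move R, go to Q
Q | __zy_[z]y_   read z → write x, move L, go to R
R | __zy[_]xy_   read _ → write x, move R, go to P
P | __zyx[x]y_   read x → write z, move R, go to S
S | __zyxz[y]_   read y → write x, move L, go to P
P | __zyx[z]x_   read z → write _, move L, go to S
S | __zy[x]_x_   read x → write y, move R, go to R
R | __zyy[_]x_   read _ → write x, move R, go to P
P | __zyyx[x]_   read x → write z, move R, go to S
S | __zyyxz[_]   read _ → write y, move L, go to P
P | __zyyx[z]y   read z → write _, move L, go to S
S | __zyy[x]_y   read x → write y, move R, go to R
R | __zyyy[_]y   read _ → write x, move R, go to P
P | __zyyyx[y]   read y → write y, move L, go to P
P | __zyyy[x]y   read x → write z, move R, go to S
S | __zyyyz[y]   read y → write x, move L, go to P
P | __zyyy[z]x   read z → write _, move L, go to S
S | __zyy[y]_x   read y → write x, move L, go to P
P | __zy[y]x_x   read y → write y, move L, go to P
P | __z[y]yx_x   read y → write y, move L, go to P
P | __[z]yyx_x   read z → write _, move L, go to S
S | _[_]_yyx_x   read _ → write y, move L, go to P
P | [_]y_yyx_x
No transition is defined for (P, _); M halts in state P.

P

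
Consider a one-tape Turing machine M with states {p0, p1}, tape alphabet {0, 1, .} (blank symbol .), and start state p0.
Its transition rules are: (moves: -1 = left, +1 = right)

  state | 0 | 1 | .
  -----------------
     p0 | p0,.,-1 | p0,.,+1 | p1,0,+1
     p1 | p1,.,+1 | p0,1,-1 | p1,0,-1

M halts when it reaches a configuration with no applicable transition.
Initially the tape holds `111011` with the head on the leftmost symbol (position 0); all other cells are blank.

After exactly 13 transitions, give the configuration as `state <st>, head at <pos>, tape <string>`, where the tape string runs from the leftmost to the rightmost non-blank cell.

state p1, head at 3, tape 0.11

state=p0 head=0 tape=[1]11011   (p0,1)→(p0,.,+1)
state=p0 head=1 tape=.[1]1011   (p0,1)→(p0,.,+1)
state=p0 head=2 tape=..[1]011   (p0,1)→(p0,.,+1)
state=p0 head=3 tape=...[0]11   (p0,0)→(p0,.,-1)
state=p0 head=2 tape=..[.].11   (p0,.)→(p1,0,+1)
state=p1 head=3 tape=..0[.]11   (p1,.)→(p1,0,-1)
state=p1 head=2 tape=..[0]011   (p1,0)→(p1,.,+1)
state=p1 head=3 tape=...[0]11   (p1,0)→(p1,.,+1)
state=p1 head=4 tape=....[1]1   (p1,1)→(p0,1,-1)
state=p0 head=3 tape=...[.]11   (p0,.)→(p1,0,+1)
state=p1 head=4 tape=...0[1]1   (p1,1)→(p0,1,-1)
state=p0 head=3 tape=...[0]11   (p0,0)→(p0,.,-1)
state=p0 head=2 tape=..[.].11   (p0,.)→(p1,0,+1)
state=p1 head=3 tape=..0[.]11
After 13 steps: state p1, head at 3, tape 0.11.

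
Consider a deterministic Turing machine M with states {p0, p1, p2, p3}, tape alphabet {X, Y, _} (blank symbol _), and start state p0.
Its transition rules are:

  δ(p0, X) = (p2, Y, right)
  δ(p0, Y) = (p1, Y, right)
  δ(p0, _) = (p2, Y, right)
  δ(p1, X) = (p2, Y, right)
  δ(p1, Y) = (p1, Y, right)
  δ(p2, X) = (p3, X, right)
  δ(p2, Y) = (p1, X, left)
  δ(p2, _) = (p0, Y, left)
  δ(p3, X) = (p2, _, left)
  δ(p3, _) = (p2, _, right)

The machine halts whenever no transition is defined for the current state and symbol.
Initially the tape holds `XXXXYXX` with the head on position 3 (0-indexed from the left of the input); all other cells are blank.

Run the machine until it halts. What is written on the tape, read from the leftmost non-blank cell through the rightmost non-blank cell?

XXXYYXYYY

state=p0 head=3 tape=XXX[X]YXX___   (p0,X)→(p2,Y,right)
state=p2 head=4 tape=XXXY[Y]XX___   (p2,Y)→(p1,X,left)
state=p1 head=3 tape=XXX[Y]XXX___   (p1,Y)→(p1,Y,right)
state=p1 head=4 tape=XXXY[X]XX___   (p1,X)→(p2,Y,right)
state=p2 head=5 tape=XXXYY[X]X___   (p2,X)→(p3,X,right)
state=p3 head=6 tape=XXXYYX[X]___   (p3,X)→(p2,_,left)
state=p2 head=5 tape=XXXYY[X]____   (p2,X)→(p3,X,right)
state=p3 head=6 tape=XXXYYX[_]___   (p3,_)→(p2,_,right)
state=p2 head=7 tape=XXXYYX_[_]__   (p2,_)→(p0,Y,left)
state=p0 head=6 tape=XXXYYX[_]Y__   (p0,_)→(p2,Y,right)
state=p2 head=7 tape=XXXYYXY[Y]__   (p2,Y)→(p1,X,left)
state=p1 head=6 tape=XXXYYX[Y]X__   (p1,Y)→(p1,Y,right)
state=p1 head=7 tape=XXXYYXY[X]__   (p1,X)→(p2,Y,right)
state=p2 head=8 tape=XXXYYXYY[_]_   (p2,_)→(p0,Y,left)
state=p0 head=7 tape=XXXYYXY[Y]Y_   (p0,Y)→(p1,Y,right)
state=p1 head=8 tape=XXXYYXYY[Y]_   (p1,Y)→(p1,Y,right)
state=p1 head=9 tape=XXXYYXYYY[_]
The non-blank tape span at halt is XXXYYXYYY.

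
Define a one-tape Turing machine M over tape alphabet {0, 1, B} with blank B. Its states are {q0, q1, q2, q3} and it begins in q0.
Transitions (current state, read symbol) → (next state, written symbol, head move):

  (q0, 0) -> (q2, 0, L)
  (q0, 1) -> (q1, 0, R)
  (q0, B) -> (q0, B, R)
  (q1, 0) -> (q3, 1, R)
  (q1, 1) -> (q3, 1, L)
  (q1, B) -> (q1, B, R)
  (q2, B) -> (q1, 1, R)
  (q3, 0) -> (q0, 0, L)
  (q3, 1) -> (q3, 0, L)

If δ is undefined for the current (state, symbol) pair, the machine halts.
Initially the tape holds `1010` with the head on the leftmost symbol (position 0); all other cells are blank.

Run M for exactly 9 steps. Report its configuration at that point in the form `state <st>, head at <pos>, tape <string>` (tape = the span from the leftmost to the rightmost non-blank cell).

state q3, head at 1, tape 11000

q0 | B[1]010   read 1 → write 0, move R, go to q1
q1 | B0[0]10   read 0 → write 1, move R, go to q3
q3 | B01[1]0   read 1 → write 0, move L, go to q3
q3 | B0[1]00   read 1 → write 0, move L, go to q3
q3 | B[0]000   read 0 → write 0, move L, go to q0
q0 | [B]0000   read B → write B, move R, go to q0
q0 | B[0]000   read 0 → write 0, move L, go to q2
q2 | [B]0000   read B → write 1, move R, go to q1
q1 | 1[0]000   read 0 → write 1, move R, go to q3
q3 | 11[0]00
After 9 steps: state q3, head at 1, tape 11000.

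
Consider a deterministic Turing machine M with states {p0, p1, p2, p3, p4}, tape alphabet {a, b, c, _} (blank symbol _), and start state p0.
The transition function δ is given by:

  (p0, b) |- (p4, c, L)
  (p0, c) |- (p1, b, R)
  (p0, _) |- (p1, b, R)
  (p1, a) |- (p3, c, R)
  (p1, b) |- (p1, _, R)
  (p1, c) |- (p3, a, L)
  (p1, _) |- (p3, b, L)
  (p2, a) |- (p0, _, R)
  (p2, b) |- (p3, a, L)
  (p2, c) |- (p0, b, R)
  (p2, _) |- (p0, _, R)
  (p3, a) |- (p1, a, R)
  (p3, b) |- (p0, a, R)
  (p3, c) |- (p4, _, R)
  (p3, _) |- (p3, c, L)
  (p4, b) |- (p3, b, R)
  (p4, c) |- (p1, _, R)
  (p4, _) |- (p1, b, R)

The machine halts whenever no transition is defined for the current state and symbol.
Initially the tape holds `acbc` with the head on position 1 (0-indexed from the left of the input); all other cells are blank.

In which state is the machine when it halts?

p0

p0 | a[c]bc__   read c → write b, move R, go to p1
p1 | ab[b]c__   read b → write _, move R, go to p1
p1 | ab_[c]__   read c → write a, move L, go to p3
p3 | ab[_]a__   read _ → write c, move L, go to p3
p3 | a[b]ca__   read b → write a, move R, go to p0
p0 | aa[c]a__   read c → write b, move R, go to p1
p1 | aab[a]__   read a → write c, move R, go to p3
p3 | aabc[_]_   read _ → write c, move L, go to p3
p3 | aab[c]c_   read c → write _, move R, go to p4
p4 | aab_[c]_   read c → write _, move R, go to p1
p1 | aab__[_]   read _ → write b, move L, go to p3
p3 | aab_[_]b   read _ → write c, move L, go to p3
p3 | aab[_]cb   read _ → write c, move L, go to p3
p3 | aa[b]ccb   read b → write a, move R, go to p0
p0 | aaa[c]cb   read c → write b, move R, go to p1
p1 | aaab[c]b   read c → write a, move L, go to p3
p3 | aaa[b]ab   read b → write a, move R, go to p0
p0 | aaaa[a]b
No transition is defined for (p0, a); M halts in state p0.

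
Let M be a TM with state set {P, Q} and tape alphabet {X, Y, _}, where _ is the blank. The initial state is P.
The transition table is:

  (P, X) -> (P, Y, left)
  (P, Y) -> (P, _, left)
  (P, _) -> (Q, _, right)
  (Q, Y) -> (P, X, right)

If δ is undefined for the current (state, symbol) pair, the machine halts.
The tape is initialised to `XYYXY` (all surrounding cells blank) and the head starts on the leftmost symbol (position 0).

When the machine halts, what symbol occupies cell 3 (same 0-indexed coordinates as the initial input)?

P | _[X]YYXY__   read X → write Y, move left, go to P
P | [_]YYYXY__   read _ → write _, move right, go to Q
Q | _[Y]YYXY__   read Y → write X, move right, go to P
P | _X[Y]YXY__   read Y → write _, move left, go to P
P | _[X]_YXY__   read X → write Y, move left, go to P
P | [_]Y_YXY__   read _ → write _, move right, go to Q
Q | _[Y]_YXY__   read Y → write X, move right, go to P
P | _X[_]YXY__   read _ → write _, move right, go to Q
Q | _X_[Y]XY__   read Y → write X, move right, go to P
P | _X_X[X]Y__   read X → write Y, move left, go to P
P | _X_[X]YY__   read X → write Y, move left, go to P
P | _X[_]YYY__   read _ → write _, move right, go to Q
Q | _X_[Y]YY__   read Y → write X, move right, go to P
P | _X_X[Y]Y__   read Y → write _, move left, go to P
P | _X_[X]_Y__   read X → write Y, move left, go to P
P | _X[_]Y_Y__   read _ → write _, move right, go to Q
Q | _X_[Y]_Y__   read Y → write X, move right, go to P
P | _X_X[_]Y__   read _ → write _, move right, go to Q
Q | _X_X_[Y]__   read Y → write X, move right, go to P
P | _X_X_X[_]_   read _ → write _, move right, go to Q
Q | _X_X_X_[_]
Cell 3 holds _ when M halts.

_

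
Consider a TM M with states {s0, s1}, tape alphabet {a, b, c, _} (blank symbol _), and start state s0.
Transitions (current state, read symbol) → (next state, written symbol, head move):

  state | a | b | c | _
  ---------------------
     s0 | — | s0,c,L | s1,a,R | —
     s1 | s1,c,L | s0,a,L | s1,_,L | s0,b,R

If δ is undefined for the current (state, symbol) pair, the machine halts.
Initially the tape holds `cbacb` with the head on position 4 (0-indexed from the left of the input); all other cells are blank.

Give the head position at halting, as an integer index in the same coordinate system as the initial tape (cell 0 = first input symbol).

state=s0 head=4 tape=__cbac[b]   (s0,b)→(s0,c,L)
state=s0 head=3 tape=__cba[c]c   (s0,c)→(s1,a,R)
state=s1 head=4 tape=__cbaa[c]   (s1,c)→(s1,_,L)
state=s1 head=3 tape=__cba[a]_   (s1,a)→(s1,c,L)
state=s1 head=2 tape=__cb[a]c_   (s1,a)→(s1,c,L)
state=s1 head=1 tape=__c[b]cc_   (s1,b)→(s0,a,L)
state=s0 head=0 tape=__[c]acc_   (s0,c)→(s1,a,R)
state=s1 head=1 tape=__a[a]cc_   (s1,a)→(s1,c,L)
state=s1 head=0 tape=__[a]ccc_   (s1,a)→(s1,c,L)
state=s1 head=-1 tape=_[_]cccc_   (s1,_)→(s0,b,R)
state=s0 head=0 tape=_b[c]ccc_   (s0,c)→(s1,a,R)
state=s1 head=1 tape=_ba[c]cc_   (s1,c)→(s1,_,L)
state=s1 head=0 tape=_b[a]_cc_   (s1,a)→(s1,c,L)
state=s1 head=-1 tape=_[b]c_cc_   (s1,b)→(s0,a,L)
state=s0 head=-2 tape=[_]ac_cc_
At halt the head is at cell -2.

-2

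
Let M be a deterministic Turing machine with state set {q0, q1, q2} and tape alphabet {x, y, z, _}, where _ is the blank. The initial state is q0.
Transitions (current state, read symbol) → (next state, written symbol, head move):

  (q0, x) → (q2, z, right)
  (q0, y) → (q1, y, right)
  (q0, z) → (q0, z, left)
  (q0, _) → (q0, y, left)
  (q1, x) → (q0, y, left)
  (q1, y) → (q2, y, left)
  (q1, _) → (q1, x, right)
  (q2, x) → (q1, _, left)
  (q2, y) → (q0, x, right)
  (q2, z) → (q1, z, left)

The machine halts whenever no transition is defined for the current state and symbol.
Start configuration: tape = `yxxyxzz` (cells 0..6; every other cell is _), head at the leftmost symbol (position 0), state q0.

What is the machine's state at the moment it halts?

q1

q0 | [y]xxyxzz   read y → write y, move right, go to q1
q1 | y[x]xyxzz   read x → write y, move left, go to q0
q0 | [y]yxyxzz   read y → write y, move right, go to q1
q1 | y[y]xyxzz   read y → write y, move left, go to q2
q2 | [y]yxyxzz   read y → write x, move right, go to q0
q0 | x[y]xyxzz   read y → write y, move right, go to q1
q1 | xy[x]yxzz   read x → write y, move left, go to q0
q0 | x[y]yyxzz   read y → write y, move right, go to q1
q1 | xy[y]yxzz   read y → write y, move left, go to q2
q2 | x[y]yyxzz   read y → write x, move right, go to q0
q0 | xx[y]yxzz   read y → write y, move right, go to q1
q1 | xxy[y]xzz   read y → write y, move left, go to q2
q2 | xx[y]yxzz   read y → write x, move right, go to q0
q0 | xxx[y]xzz   read y → write y, move right, go to q1
q1 | xxxy[x]zz   read x → write y, move left, go to q0
q0 | xxx[y]yzz   read y → write y, move right, go to q1
q1 | xxxy[y]zz   read y → write y, move left, go to q2
q2 | xxx[y]yzz   read y → write x, move right, go to q0
q0 | xxxx[y]zz   read y → write y, move right, go to q1
q1 | xxxxy[z]z
No transition is defined for (q1, z); M halts in state q1.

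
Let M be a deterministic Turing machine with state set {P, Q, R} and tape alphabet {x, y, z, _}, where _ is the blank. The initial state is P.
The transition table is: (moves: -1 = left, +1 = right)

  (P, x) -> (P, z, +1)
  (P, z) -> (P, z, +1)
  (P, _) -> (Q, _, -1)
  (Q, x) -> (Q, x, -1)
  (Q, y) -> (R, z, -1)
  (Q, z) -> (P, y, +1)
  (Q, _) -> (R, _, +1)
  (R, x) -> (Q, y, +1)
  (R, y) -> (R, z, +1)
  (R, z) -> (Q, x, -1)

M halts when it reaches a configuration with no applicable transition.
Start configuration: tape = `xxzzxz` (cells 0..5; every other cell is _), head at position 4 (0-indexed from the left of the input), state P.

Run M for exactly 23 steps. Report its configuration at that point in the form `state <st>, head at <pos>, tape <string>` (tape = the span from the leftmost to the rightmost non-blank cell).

P | _xxzz[x]z_   read x → write z, move +1, go to P
P | _xxzzz[z]_   read z → write z, move +1, go to P
P | _xxzzzz[_]   read _ → write _, move -1, go to Q
Q | _xxzzz[z]_   read z → write y, move +1, go to P
P | _xxzzzy[_]   read _ → write _, move -1, go to Q
Q | _xxzzz[y]_   read y → write z, move -1, go to R
R | _xxzz[z]z_   read z → write x, move -1, go to Q
Q | _xxz[z]xz_   read z → write y, move +1, go to P
P | _xxzy[x]z_   read x → write z, move +1, go to P
P | _xxzyz[z]_   read z → write z, move +1, go to P
P | _xxzyzz[_]   read _ → write _, move -1, go to Q
Q | _xxzyz[z]_   read z → write y, move +1, go to P
P | _xxzyzy[_]   read _ → write _, move -1, go to Q
Q | _xxzyz[y]_   read y → write z, move -1, go to R
R | _xxzy[z]z_   read z → write x, move -1, go to Q
Q | _xxz[y]xz_   read y → write z, move -1, go to R
R | _xx[z]zxz_   read z → write x, move -1, go to Q
Q | _x[x]xzxz_   read x → write x, move -1, go to Q
Q | _[x]xxzxz_   read x → write x, move -1, go to Q
Q | [_]xxxzxz_   read _ → write _, move +1, go to R
R | _[x]xxzxz_   read x → write y, move +1, go to Q
Q | _y[x]xzxz_   read x → write x, move -1, go to Q
Q | _[y]xxzxz_   read y → write z, move -1, go to R
R | [_]zxxzxz_
After 23 steps: state R, head at -1, tape zxxzxz.

state R, head at -1, tape zxxzxz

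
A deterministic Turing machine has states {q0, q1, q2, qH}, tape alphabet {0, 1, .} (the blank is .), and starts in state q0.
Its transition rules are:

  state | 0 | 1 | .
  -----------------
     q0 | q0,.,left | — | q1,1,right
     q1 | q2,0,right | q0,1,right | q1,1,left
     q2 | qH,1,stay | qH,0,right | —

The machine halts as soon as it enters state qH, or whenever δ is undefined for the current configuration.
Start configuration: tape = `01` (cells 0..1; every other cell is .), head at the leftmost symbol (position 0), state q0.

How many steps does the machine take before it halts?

4

q0 | .[0]1   read 0 → write ., move left, go to q0
q0 | [.].1   read . → write 1, move right, go to q1
q1 | 1[.]1   read . → write 1, move left, go to q1
q1 | [1]11   read 1 → write 1, move right, go to q0
q0 | 1[1]1
M halts after 4 transitions.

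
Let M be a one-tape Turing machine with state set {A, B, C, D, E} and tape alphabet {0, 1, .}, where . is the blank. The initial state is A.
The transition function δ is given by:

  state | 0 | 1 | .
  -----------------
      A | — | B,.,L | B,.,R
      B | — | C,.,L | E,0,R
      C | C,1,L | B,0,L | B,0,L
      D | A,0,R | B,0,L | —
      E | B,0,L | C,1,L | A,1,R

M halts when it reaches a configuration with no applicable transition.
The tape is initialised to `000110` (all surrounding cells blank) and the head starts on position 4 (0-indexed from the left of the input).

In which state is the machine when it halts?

state=A head=4 tape=..0001[1]0   (A,1)→(B,.,L)
state=B head=3 tape=..000[1].0   (B,1)→(C,.,L)
state=C head=2 tape=..00[0]..0   (C,0)→(C,1,L)
state=C head=1 tape=..0[0]1..0   (C,0)→(C,1,L)
state=C head=0 tape=..[0]11..0   (C,0)→(C,1,L)
state=C head=-1 tape=.[.]111..0   (C,.)→(B,0,L)
state=B head=-2 tape=[.]0111..0   (B,.)→(E,0,R)
state=E head=-1 tape=0[0]111..0   (E,0)→(B,0,L)
state=B head=-2 tape=[0]0111..0
No transition is defined for (B, 0); M halts in state B.

B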